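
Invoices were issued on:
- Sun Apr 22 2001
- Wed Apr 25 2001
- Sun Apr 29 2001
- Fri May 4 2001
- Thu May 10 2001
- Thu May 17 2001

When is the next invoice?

Fri May 25 2001

Gaps: 3, 4, 5, 6, 7 days — each gap is 1 larger than the previous one.
Next gap: 8 days. Thu May 17 2001 + 8 days = Fri May 25 2001.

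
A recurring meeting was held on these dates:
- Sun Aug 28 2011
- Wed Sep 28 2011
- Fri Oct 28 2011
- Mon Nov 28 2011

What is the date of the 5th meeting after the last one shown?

Each date is the 28th; the gaps (31, 30, 31) track the month lengths.
The rule is the 28th of each month.
December 2011: Wed Dec 28 2011.
Next: January 2012 → Sat Jan 28 2012.
Next: February 2012 → Tue Feb 28 2012.
Next: March 2012 → Wed Mar 28 2012.
Next: April 2012 → Sat Apr 28 2012.

Sat Apr 28 2012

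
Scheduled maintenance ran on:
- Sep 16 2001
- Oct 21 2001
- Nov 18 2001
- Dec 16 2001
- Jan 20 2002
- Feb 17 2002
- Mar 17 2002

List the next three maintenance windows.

Apr 21 2002, May 19 2002, Jun 16 2002

All dates are Sundays, 35, 28, 28, 35, 28, 28 days apart.
Specifically, the 3rd Sunday of each month.
3rd Sunday of April 2002: Apr 21 2002.
3rd Sunday of May 2002: May 19 2002.
June 2002 — 3rd Sunday is Jun 16 2002.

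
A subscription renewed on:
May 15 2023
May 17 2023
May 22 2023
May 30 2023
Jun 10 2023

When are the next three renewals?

Intervals are 2, 5, 8, 11 days — an arithmetic progression with common difference 3.
Next gap: 14 days. Jun 10 2023 + 14 days = Jun 24 2023.
Next gap: 17 days. Jun 24 2023 + 17 days = Jul 11 2023.
Next gap: 20 days. Jul 11 2023 + 20 days = Jul 31 2023.

Jun 24 2023, Jul 11 2023, Jul 31 2023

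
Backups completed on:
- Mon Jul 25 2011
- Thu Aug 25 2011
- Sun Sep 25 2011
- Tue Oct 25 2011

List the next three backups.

Fri Nov 25 2011, Sun Dec 25 2011, Wed Jan 25 2012

The day-of-month is always 25 (31, 31, 30 days between events).
So this recurs on the 25th of each month.
Next: November 2011 → Fri Nov 25 2011.
December 2011: Sun Dec 25 2011.
January 2012: Wed Jan 25 2012.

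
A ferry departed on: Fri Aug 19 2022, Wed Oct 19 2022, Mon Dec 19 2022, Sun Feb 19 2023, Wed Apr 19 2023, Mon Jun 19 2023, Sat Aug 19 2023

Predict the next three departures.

Each date is the 19th; the gaps (61, 61, 62, 59, 61, 61) track the month lengths.
The rule is the 19th of every 2 months.
October 2023: Thu Oct 19 2023.
December 2023: Tue Dec 19 2023.
February 2024: Mon Feb 19 2024.

Thu Oct 19 2023, Tue Dec 19 2023, Mon Feb 19 2024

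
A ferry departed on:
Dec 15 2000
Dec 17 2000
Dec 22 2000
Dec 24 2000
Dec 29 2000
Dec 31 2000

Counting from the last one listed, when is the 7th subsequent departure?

Every event lands on a Friday or Sunday (gaps cycle 2, 5, 2, 5, 2).
So the schedule is: every Friday and Sunday.
Next Friday: Jan 5 2001.
Next Sunday: Jan 7 2001.
The following Friday is Jan 12 2001.
Next Sunday: Jan 14 2001.
The following Friday is Jan 19 2001.
Next Sunday: Jan 21 2001.
Next Friday: Jan 26 2001.

Jan 26 2001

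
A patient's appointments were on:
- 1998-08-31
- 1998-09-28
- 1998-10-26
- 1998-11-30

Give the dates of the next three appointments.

Every date is a Monday; gaps 28, 28, 35 days.
Each is the last Monday of its month (at least one falls on the 29th or later, ruling out '4th Monday').
December 1998 ends with Monday 1998-12-28.
January 1999 ends with Monday 1999-01-25.
February 1999 ends with Monday 1999-02-22.

1998-12-28, 1999-01-25, 1999-02-22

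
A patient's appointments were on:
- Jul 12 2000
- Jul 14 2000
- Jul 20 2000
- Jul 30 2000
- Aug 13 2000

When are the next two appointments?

The spacing grows by 4 each time: 2, 6, 10, 14 days.
Next gap: 18 days. Aug 13 2000 + 18 days = Aug 31 2000.
Next gap: 22 days. Aug 31 2000 + 22 days = Sep 22 2000.

Aug 31 2000, Sep 22 2000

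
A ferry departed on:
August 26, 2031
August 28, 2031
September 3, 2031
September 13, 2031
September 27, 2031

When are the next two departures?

Intervals are 2, 6, 10, 14 days — an arithmetic progression with common difference 4.
Next gap: 18 days. September 27, 2031 + 18 days = October 15, 2031.
Next gap: 22 days. October 15, 2031 + 22 days = November 6, 2031.

October 15, 2031; November 6, 2031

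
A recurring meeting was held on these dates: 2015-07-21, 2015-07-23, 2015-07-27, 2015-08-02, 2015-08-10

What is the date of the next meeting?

Intervals are 2, 4, 6, 8 days — an arithmetic progression with common difference 2.
Next gap: 10 days. 2015-08-10 + 10 days = 2015-08-20.

2015-08-20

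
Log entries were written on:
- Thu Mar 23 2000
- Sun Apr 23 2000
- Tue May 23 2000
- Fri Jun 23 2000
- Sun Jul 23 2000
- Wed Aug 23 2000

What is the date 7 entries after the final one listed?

Fri Mar 23 2001

The day-of-month is always 23 (31, 30, 31, 30, 31 days between events).
So this recurs on the 23rd of each month.
September 2000: Sat Sep 23 2000.
October 2000: Mon Oct 23 2000.
November 2000: Thu Nov 23 2000.
Next: December 2000 → Sat Dec 23 2000.
January 2001: Tue Jan 23 2001.
Next: February 2001 → Fri Feb 23 2001.
March 2001: Fri Mar 23 2001.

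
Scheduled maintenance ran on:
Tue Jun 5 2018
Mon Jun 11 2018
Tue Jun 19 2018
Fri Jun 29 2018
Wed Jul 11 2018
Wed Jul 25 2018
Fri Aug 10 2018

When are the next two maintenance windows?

The spacing grows by 2 each time: 6, 8, 10, 12, 14, 16 days.
Next gap: 18 days. Fri Aug 10 2018 + 18 days = Tue Aug 28 2018.
Next gap: 20 days. Tue Aug 28 2018 + 20 days = Mon Sep 17 2018.

Tue Aug 28 2018, Mon Sep 17 2018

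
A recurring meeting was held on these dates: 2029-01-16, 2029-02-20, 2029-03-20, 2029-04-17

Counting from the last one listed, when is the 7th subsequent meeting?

2029-11-20

These are Tuesdays at 28- or 35-day spacing (35, 28, 28).
The pattern: 3rd Tuesday of the month.
May 2029 — 3rd Tuesday is 2029-05-15.
June 2029 — 3rd Tuesday is 2029-06-19.
3rd Tuesday of July 2029: 2029-07-17.
3rd Tuesday of August 2029: 2029-08-21.
3rd Tuesday of September 2029: 2029-09-18.
October 2029 — 3rd Tuesday is 2029-10-16.
3rd Tuesday of November 2029: 2029-11-20.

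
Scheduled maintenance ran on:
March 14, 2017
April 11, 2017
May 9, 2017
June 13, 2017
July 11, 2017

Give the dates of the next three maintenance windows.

August 8, 2017; September 12, 2017; October 10, 2017

All dates are Tuesdays, 28, 28, 35, 28 days apart.
Specifically, the 2nd Tuesday of each month.
August 2017 — 2nd Tuesday is August 8, 2017.
2nd Tuesday of September 2017: September 12, 2017.
2nd Tuesday of October 2017: October 10, 2017.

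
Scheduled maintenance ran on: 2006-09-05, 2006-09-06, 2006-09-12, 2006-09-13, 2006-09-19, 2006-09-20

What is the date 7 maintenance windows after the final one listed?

2006-10-17

Every event lands on a Tuesday or Wednesday (gaps cycle 1, 6, 1, 6, 1).
So the schedule is: every Tuesday and Wednesday.
Next Tuesday: 2006-09-26.
Next Wednesday: 2006-09-27.
Next Tuesday: 2006-10-03.
The following Wednesday is 2006-10-04.
Next Tuesday: 2006-10-10.
Next Wednesday: 2006-10-11.
Next Tuesday: 2006-10-17.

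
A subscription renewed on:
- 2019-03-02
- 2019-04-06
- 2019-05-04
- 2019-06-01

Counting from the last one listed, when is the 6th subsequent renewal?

Gaps: 35, 28, 28 days — a mix of 28 and 35. Every date is a Saturday.
Each is the 1st Saturday of its month.
July 2019 — 1st Saturday is 2019-07-06.
1st Saturday of August 2019: 2019-08-03.
September 2019 — 1st Saturday is 2019-09-07.
October 2019 — 1st Saturday is 2019-10-05.
1st Saturday of November 2019: 2019-11-02.
December 2019 — 1st Saturday is 2019-12-07.

2019-12-07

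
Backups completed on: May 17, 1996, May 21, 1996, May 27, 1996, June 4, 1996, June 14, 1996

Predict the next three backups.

Intervals are 4, 6, 8, 10 days — an arithmetic progression with common difference 2.
Next gap: 12 days. June 14, 1996 + 12 days = June 26, 1996.
Next gap: 14 days. June 26, 1996 + 14 days = July 10, 1996.
Next gap: 16 days. July 10, 1996 + 16 days = July 26, 1996.

June 26, 1996; July 10, 1996; July 26, 1996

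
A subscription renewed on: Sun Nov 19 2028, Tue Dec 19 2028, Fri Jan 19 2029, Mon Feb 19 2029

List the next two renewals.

Mon Mar 19 2029, Thu Apr 19 2029

The day-of-month is always 19 (30, 31, 31 days between events).
So this recurs on the 19th of each month.
Next: March 2029 → Mon Mar 19 2029.
Next: April 2029 → Thu Apr 19 2029.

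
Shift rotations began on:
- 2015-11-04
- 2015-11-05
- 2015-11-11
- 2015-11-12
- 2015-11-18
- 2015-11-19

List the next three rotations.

The gap pattern 1, 6, 1, 6, 1 repeats every 2 events.
These are the Wednesdays and Thursdays of each week.
Next Wednesday: 2015-11-25.
Next Thursday: 2015-11-26.
The following Wednesday is 2015-12-02.

2015-11-25, 2015-11-26, 2015-12-02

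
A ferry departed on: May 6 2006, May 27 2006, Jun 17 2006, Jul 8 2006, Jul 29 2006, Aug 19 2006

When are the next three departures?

Sep 9 2006, Sep 30 2006, Oct 21 2006

Every event comes 21 days after the last (21, 21, 21, 21, 21).
Aug 19 2006 + 21 days = Sep 9 2006.
Sep 9 2006 + 21 days = Sep 30 2006.
Sep 30 2006 + 21 days = Oct 21 2006.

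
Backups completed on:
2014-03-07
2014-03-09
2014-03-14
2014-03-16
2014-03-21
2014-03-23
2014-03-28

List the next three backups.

2014-03-30, 2014-04-04, 2014-04-06

The gap pattern 2, 5, 2, 5, 2, 5 repeats every 2 events.
These are the Fridays and Sundays of each week.
Next Sunday: 2014-03-30.
The following Friday is 2014-04-04.
The following Sunday is 2014-04-06.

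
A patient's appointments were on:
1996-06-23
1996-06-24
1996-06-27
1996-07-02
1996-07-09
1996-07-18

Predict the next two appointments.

Gaps: 1, 3, 5, 7, 9 days — each gap is 2 larger than the previous one.
Next gap: 11 days. 1996-07-18 + 11 days = 1996-07-29.
Next gap: 13 days. 1996-07-29 + 13 days = 1996-08-11.

1996-07-29, 1996-08-11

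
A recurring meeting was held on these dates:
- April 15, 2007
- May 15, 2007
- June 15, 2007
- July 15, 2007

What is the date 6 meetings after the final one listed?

January 15, 2008

Gaps: 30, 31, 30 days — not constant. Every event is on the 15th of the month.
Pattern: the 15th of each month.
August 2007: August 15, 2007.
September 2007: September 15, 2007.
October 2007: October 15, 2007.
November 2007: November 15, 2007.
Next: December 2007 → December 15, 2007.
Next: January 2008 → January 15, 2008.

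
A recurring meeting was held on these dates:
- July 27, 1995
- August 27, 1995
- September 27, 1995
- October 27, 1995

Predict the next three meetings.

Each date is the 27th; the gaps (31, 31, 30) track the month lengths.
The rule is the 27th of each month.
November 1995: November 27, 1995.
December 1995: December 27, 1995.
January 1996: January 27, 1996.

November 27, 1995; December 27, 1995; January 27, 1996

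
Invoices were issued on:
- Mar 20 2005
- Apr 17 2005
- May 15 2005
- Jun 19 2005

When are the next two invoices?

Jul 17 2005, Aug 21 2005

All dates are Sundays, 28, 28, 35 days apart.
Specifically, the 3rd Sunday of each month.
July 2005 — 3rd Sunday is Jul 17 2005.
August 2005 — 3rd Sunday is Aug 21 2005.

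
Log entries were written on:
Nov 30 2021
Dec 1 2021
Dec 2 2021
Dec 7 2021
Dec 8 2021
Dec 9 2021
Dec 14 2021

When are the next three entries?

Dec 15 2021, Dec 16 2021, Dec 21 2021

The gap pattern 1, 1, 5, 1, 1, 5 repeats every 3 events.
These are the Tuesdays, Wednesdays and Thursdays of each week.
The following Wednesday is Dec 15 2021.
Next Thursday: Dec 16 2021.
The following Tuesday is Dec 21 2021.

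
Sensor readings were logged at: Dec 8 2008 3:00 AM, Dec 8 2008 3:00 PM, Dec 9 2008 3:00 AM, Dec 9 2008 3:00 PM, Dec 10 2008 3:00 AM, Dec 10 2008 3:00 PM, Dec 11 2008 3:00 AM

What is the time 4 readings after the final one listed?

Dec 13 2008 3:00 AM

The interval is a steady 12 hours (12, 12, 12, 12, 12, 12).
Dec 11 2008 3:00 AM + 12 h = Dec 11 2008 3:00 PM.
Dec 11 2008 3:00 PM + 12 h = Dec 12 2008 3:00 AM.
Dec 12 2008 3:00 AM + 12 h = Dec 12 2008 3:00 PM.
Dec 12 2008 3:00 PM + 12 h = Dec 13 2008 3:00 AM.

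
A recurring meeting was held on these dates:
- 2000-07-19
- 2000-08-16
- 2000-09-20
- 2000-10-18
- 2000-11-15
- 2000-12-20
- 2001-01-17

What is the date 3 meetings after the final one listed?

2001-04-18

Gaps: 28, 35, 28, 28, 35, 28 days — a mix of 28 and 35. Every date is a Wednesday.
Each is the 3rd Wednesday of its month.
February 2001 — 3rd Wednesday is 2001-02-21.
March 2001 — 3rd Wednesday is 2001-03-21.
April 2001 — 3rd Wednesday is 2001-04-18.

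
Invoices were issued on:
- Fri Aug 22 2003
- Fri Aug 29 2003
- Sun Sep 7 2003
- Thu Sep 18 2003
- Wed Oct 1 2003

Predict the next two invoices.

Thu Oct 16 2003, Sun Nov 2 2003

Gaps: 7, 9, 11, 13 days — each gap is 2 larger than the previous one.
Next gap: 15 days. Wed Oct 1 2003 + 15 days = Thu Oct 16 2003.
Next gap: 17 days. Thu Oct 16 2003 + 17 days = Sun Nov 2 2003.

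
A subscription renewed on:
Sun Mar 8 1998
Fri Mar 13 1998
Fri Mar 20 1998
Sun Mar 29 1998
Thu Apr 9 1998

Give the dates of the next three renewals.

Wed Apr 22 1998, Thu May 7 1998, Sun May 24 1998

Gaps: 5, 7, 9, 11 days — each gap is 2 larger than the previous one.
Next gap: 13 days. Thu Apr 9 1998 + 13 days = Wed Apr 22 1998.
Next gap: 15 days. Wed Apr 22 1998 + 15 days = Thu May 7 1998.
Next gap: 17 days. Thu May 7 1998 + 17 days = Sun May 24 1998.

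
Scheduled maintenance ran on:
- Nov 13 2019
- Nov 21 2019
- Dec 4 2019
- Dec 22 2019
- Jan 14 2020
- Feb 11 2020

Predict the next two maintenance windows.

The spacing grows by 5 each time: 8, 13, 18, 23, 28 days.
Next gap: 33 days. Feb 11 2020 + 33 days = Mar 15 2020.
Next gap: 38 days. Mar 15 2020 + 38 days = Apr 22 2020.

Mar 15 2020, Apr 22 2020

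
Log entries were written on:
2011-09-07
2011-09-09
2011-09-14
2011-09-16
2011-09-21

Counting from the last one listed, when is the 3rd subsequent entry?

Every event lands on a Wednesday or Friday (gaps cycle 2, 5, 2, 5).
So the schedule is: every Wednesday and Friday.
Next Friday: 2011-09-23.
The following Wednesday is 2011-09-28.
The following Friday is 2011-09-30.

2011-09-30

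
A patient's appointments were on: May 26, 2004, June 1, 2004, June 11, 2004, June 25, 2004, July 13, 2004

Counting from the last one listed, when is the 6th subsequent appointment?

January 21, 2005

Intervals are 6, 10, 14, 18 days — an arithmetic progression with common difference 4.
Next gap: 22 days. July 13, 2004 + 22 days = August 4, 2004.
Next gap: 26 days. August 4, 2004 + 26 days = August 30, 2004.
Next gap: 30 days. August 30, 2004 + 30 days = September 29, 2004.
Next gap: 34 days. September 29, 2004 + 34 days = November 2, 2004.
Next gap: 38 days. November 2, 2004 + 38 days = December 10, 2004.
Next gap: 42 days. December 10, 2004 + 42 days = January 21, 2005.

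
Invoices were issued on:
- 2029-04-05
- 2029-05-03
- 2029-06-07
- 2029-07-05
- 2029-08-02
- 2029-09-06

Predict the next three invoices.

2029-10-04, 2029-11-01, 2029-12-06

Gaps: 28, 35, 28, 28, 35 days — a mix of 28 and 35. Every date is a Thursday.
Each is the 1st Thursday of its month.
October 2029 — 1st Thursday is 2029-10-04.
November 2029 — 1st Thursday is 2029-11-01.
December 2029 — 1st Thursday is 2029-12-06.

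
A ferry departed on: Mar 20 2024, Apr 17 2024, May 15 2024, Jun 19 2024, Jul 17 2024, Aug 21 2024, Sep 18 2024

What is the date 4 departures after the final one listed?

Jan 15 2025

All dates are Wednesdays, 28, 28, 35, 28, 35, 28 days apart.
Specifically, the 3rd Wednesday of each month.
October 2024 — 3rd Wednesday is Oct 16 2024.
3rd Wednesday of November 2024: Nov 20 2024.
3rd Wednesday of December 2024: Dec 18 2024.
January 2025 — 3rd Wednesday is Jan 15 2025.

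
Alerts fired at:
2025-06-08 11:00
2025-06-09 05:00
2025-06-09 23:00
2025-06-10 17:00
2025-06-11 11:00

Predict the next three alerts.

2025-06-12 05:00, 2025-06-12 23:00, 2025-06-13 17:00

The interval is a steady 18 hours (18, 18, 18, 18).
2025-06-11 11:00 + 18 h = 2025-06-12 05:00.
2025-06-12 05:00 + 18 h = 2025-06-12 23:00.
2025-06-12 23:00 + 18 h = 2025-06-13 17:00.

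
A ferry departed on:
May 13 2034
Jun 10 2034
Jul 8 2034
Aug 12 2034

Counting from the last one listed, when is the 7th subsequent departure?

Gaps: 28, 28, 35 days — a mix of 28 and 35. Every date is a Saturday.
Each is the 2nd Saturday of its month.
2nd Saturday of September 2034: Sep 9 2034.
2nd Saturday of October 2034: Oct 14 2034.
2nd Saturday of November 2034: Nov 11 2034.
December 2034 — 2nd Saturday is Dec 9 2034.
January 2035 — 2nd Saturday is Jan 13 2035.
February 2035 — 2nd Saturday is Feb 10 2035.
2nd Saturday of March 2035: Mar 10 2035.

Mar 10 2035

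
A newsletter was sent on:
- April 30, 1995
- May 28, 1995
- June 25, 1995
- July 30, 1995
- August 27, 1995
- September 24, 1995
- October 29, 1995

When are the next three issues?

November 26, 1995; December 31, 1995; January 28, 1996

All Sundays; the gaps (28, 28, 35, 28, 28, 35) vary with month length.
This is the last Sunday of each month.
Last Sunday of November 1995: November 26, 1995.
Last Sunday of December 1995: December 31, 1995.
Last Sunday of January 1996: January 28, 1996.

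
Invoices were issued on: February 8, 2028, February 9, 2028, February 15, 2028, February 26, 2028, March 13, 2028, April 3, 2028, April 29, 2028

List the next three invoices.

May 30, 2028; July 5, 2028; August 15, 2028

Intervals are 1, 6, 11, 16, 21, 26 days — an arithmetic progression with common difference 5.
Next gap: 31 days. April 29, 2028 + 31 days = May 30, 2028.
Next gap: 36 days. May 30, 2028 + 36 days = July 5, 2028.
Next gap: 41 days. July 5, 2028 + 41 days = August 15, 2028.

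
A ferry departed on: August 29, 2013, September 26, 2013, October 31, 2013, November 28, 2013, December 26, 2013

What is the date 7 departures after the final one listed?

July 31, 2014

These are Thursdays with 28, 35, 28, 28-day gaps.
Each is the final Thursday of its month — August 29, 2013 is past the 28th, so '4th Thursday' doesn't fit.
Last Thursday of January 2014: January 30, 2014.
Last Thursday of February 2014: February 27, 2014.
March 2014 ends with Thursday March 27, 2014.
April 2014 ends with Thursday April 24, 2014.
Last Thursday of May 2014: May 29, 2014.
June 2014 ends with Thursday June 26, 2014.
Last Thursday of July 2014: July 31, 2014.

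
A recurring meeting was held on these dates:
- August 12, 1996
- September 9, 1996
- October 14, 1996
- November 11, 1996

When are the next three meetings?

December 9, 1996; January 13, 1997; February 10, 1997

Gaps: 28, 35, 28 days — a mix of 28 and 35. Every date is a Monday.
Each is the 2nd Monday of its month.
December 1996 — 2nd Monday is December 9, 1996.
2nd Monday of January 1997: January 13, 1997.
February 1997 — 2nd Monday is February 10, 1997.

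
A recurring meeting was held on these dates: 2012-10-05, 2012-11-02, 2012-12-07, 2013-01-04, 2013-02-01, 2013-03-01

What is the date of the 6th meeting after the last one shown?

All dates are Fridays, 28, 35, 28, 28, 28 days apart.
Specifically, the 1st Friday of each month.
1st Friday of April 2013: 2013-04-05.
1st Friday of May 2013: 2013-05-03.
1st Friday of June 2013: 2013-06-07.
1st Friday of July 2013: 2013-07-05.
1st Friday of August 2013: 2013-08-02.
1st Friday of September 2013: 2013-09-06.

2013-09-06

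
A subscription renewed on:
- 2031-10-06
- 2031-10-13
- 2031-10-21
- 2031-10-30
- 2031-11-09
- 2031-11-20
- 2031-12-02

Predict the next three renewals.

2031-12-15, 2031-12-29, 2032-01-13

Intervals are 7, 8, 9, 10, 11, 12 days — an arithmetic progression with common difference 1.
Next gap: 13 days. 2031-12-02 + 13 days = 2031-12-15.
Next gap: 14 days. 2031-12-15 + 14 days = 2031-12-29.
Next gap: 15 days. 2031-12-29 + 15 days = 2032-01-13.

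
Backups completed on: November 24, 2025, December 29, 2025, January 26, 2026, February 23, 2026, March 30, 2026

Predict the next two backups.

April 27, 2026; May 25, 2026

These are Mondays with 35, 28, 28, 35-day gaps.
Each is the final Monday of its month — December 29, 2025 is past the 28th, so '4th Monday' doesn't fit.
April 2026 ends with Monday April 27, 2026.
Last Monday of May 2026: May 25, 2026.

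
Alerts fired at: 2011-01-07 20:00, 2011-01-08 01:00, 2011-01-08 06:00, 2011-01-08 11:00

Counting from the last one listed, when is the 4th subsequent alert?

Spacing: 5, 5, 5 h — constant 5 h.
2011-01-08 11:00 + 5 h = 2011-01-08 16:00.
2011-01-08 16:00 + 5 h = 2011-01-08 21:00.
2011-01-08 21:00 + 5 h = 2011-01-09 02:00.
2011-01-09 02:00 + 5 h = 2011-01-09 07:00.

2011-01-09 07:00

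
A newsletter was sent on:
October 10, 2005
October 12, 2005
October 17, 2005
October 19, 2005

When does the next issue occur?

Gaps: 2, 5, 2 days — not constant, but cyclic with period 2.
The events fall on every Monday and Wednesday.
The following Monday is October 24, 2005.

October 24, 2005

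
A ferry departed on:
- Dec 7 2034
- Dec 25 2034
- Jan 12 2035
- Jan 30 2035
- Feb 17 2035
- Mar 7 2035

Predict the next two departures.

The spacing is 18, 18, 18, 18, 18 days — always 18 days.
Mar 7 2035 + 18 days = Mar 25 2035.
Mar 25 2035 + 18 days = Apr 12 2035.

Mar 25 2035, Apr 12 2035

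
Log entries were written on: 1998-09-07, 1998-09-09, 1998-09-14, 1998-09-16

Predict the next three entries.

Every event lands on a Monday or Wednesday (gaps cycle 2, 5, 2).
So the schedule is: every Monday and Wednesday.
Next Monday: 1998-09-21.
Next Wednesday: 1998-09-23.
The following Monday is 1998-09-28.

1998-09-21, 1998-09-23, 1998-09-28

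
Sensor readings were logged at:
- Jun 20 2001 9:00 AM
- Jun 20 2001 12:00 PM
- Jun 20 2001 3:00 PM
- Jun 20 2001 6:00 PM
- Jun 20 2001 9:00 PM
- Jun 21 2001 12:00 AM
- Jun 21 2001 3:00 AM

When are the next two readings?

Spacing: 3, 3, 3, 3, 3, 3 h — constant 3 h.
Jun 21 2001 3:00 AM + 3 h = Jun 21 2001 6:00 AM.
Jun 21 2001 6:00 AM + 3 h = Jun 21 2001 9:00 AM.

Jun 21 2001 6:00 AM, Jun 21 2001 9:00 AM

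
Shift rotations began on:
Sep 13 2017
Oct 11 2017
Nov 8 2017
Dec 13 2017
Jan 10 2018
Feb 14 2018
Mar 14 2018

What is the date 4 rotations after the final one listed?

Jul 11 2018

Gaps: 28, 28, 35, 28, 35, 28 days — a mix of 28 and 35. Every date is a Wednesday.
Each is the 2nd Wednesday of its month.
2nd Wednesday of April 2018: Apr 11 2018.
May 2018 — 2nd Wednesday is May 9 2018.
June 2018 — 2nd Wednesday is Jun 13 2018.
2nd Wednesday of July 2018: Jul 11 2018.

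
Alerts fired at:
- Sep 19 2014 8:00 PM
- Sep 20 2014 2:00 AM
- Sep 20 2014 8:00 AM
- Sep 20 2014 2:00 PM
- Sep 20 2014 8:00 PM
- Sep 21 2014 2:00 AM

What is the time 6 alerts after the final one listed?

Spacing: 6, 6, 6, 6, 6 h — constant 6 h.
Sep 21 2014 2:00 AM + 6 h = Sep 21 2014 8:00 AM.
Sep 21 2014 8:00 AM + 6 h = Sep 21 2014 2:00 PM.
Sep 21 2014 2:00 PM + 6 h = Sep 21 2014 8:00 PM.
Sep 21 2014 8:00 PM + 6 h = Sep 22 2014 2:00 AM.
Sep 22 2014 2:00 AM + 6 h = Sep 22 2014 8:00 AM.
Sep 22 2014 8:00 AM + 6 h = Sep 22 2014 2:00 PM.

Sep 22 2014 2:00 PM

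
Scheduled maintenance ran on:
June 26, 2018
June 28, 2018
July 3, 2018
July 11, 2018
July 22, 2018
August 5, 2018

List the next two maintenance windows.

August 22, 2018; September 11, 2018

Intervals are 2, 5, 8, 11, 14 days — an arithmetic progression with common difference 3.
Next gap: 17 days. August 5, 2018 + 17 days = August 22, 2018.
Next gap: 20 days. August 22, 2018 + 20 days = September 11, 2018.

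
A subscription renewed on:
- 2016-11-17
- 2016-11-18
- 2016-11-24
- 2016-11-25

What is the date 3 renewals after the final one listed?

Every event lands on a Thursday or Friday (gaps cycle 1, 6, 1).
So the schedule is: every Thursday and Friday.
Next Thursday: 2016-12-01.
The following Friday is 2016-12-02.
The following Thursday is 2016-12-08.

2016-12-08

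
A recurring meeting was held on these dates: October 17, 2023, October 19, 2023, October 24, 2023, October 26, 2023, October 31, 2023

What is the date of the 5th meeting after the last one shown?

November 16, 2023

Gaps: 2, 5, 2, 5 days — not constant, but cyclic with period 2.
The events fall on every Tuesday and Thursday.
The following Thursday is November 2, 2023.
The following Tuesday is November 7, 2023.
Next Thursday: November 9, 2023.
Next Tuesday: November 14, 2023.
Next Thursday: November 16, 2023.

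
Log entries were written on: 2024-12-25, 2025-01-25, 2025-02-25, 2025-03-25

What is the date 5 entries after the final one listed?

2025-08-25

Each date is the 25th; the gaps (31, 31, 28) track the month lengths.
The rule is the 25th of each month.
April 2025: 2025-04-25.
Next: May 2025 → 2025-05-25.
June 2025: 2025-06-25.
Next: July 2025 → 2025-07-25.
Next: August 2025 → 2025-08-25.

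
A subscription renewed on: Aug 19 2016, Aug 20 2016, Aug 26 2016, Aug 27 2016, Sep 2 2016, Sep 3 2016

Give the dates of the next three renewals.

Every event lands on a Friday or Saturday (gaps cycle 1, 6, 1, 6, 1).
So the schedule is: every Friday and Saturday.
The following Friday is Sep 9 2016.
Next Saturday: Sep 10 2016.
Next Friday: Sep 16 2016.

Sep 9 2016, Sep 10 2016, Sep 16 2016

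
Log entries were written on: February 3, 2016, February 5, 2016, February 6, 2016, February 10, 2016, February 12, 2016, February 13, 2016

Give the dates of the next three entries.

February 17, 2016; February 19, 2016; February 20, 2016

The gap pattern 2, 1, 4, 2, 1 repeats every 3 events.
These are the Wednesdays, Fridays and Saturdays of each week.
The following Wednesday is February 17, 2016.
Next Friday: February 19, 2016.
Next Saturday: February 20, 2016.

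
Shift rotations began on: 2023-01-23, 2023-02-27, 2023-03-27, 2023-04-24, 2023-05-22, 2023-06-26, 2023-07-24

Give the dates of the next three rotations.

2023-08-28, 2023-09-25, 2023-10-23

All dates are Mondays, 35, 28, 28, 28, 35, 28 days apart.
Specifically, the 4th Monday of each month.
4th Monday of August 2023: 2023-08-28.
4th Monday of September 2023: 2023-09-25.
October 2023 — 4th Monday is 2023-10-23.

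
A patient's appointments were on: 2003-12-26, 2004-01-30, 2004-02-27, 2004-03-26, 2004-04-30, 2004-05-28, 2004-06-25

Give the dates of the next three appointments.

2004-07-30, 2004-08-27, 2004-09-24

All Fridays; the gaps (35, 28, 28, 35, 28, 28) vary with month length.
This is the last Friday of each month.
July 2004 ends with Friday 2004-07-30.
Last Friday of August 2004: 2004-08-27.
Last Friday of September 2004: 2004-09-24.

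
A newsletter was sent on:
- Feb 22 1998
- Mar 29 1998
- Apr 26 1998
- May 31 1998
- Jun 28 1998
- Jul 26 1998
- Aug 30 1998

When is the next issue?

Sep 27 1998

These are Sundays with 35, 28, 35, 28, 28, 35-day gaps.
Each is the final Sunday of its month — Mar 29 1998 is past the 28th, so '4th Sunday' doesn't fit.
September 1998 ends with Sunday Sep 27 1998.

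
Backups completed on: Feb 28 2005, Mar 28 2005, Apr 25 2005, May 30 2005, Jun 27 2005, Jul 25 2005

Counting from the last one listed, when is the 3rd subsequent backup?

Oct 31 2005

These are Mondays with 28, 28, 35, 28, 28-day gaps.
Each is the final Monday of its month — May 30 2005 is past the 28th, so '4th Monday' doesn't fit.
August 2005 ends with Monday Aug 29 2005.
Last Monday of September 2005: Sep 26 2005.
October 2005 ends with Monday Oct 31 2005.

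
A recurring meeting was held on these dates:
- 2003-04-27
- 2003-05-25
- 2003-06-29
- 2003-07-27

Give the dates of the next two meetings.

Every date is a Sunday; gaps 28, 35, 28 days.
Each is the last Sunday of its month (at least one falls on the 29th or later, ruling out '4th Sunday').
Last Sunday of August 2003: 2003-08-31.
Last Sunday of September 2003: 2003-09-28.

2003-08-31, 2003-09-28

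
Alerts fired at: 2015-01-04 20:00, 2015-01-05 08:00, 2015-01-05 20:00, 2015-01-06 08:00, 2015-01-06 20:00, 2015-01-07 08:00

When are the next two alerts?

2015-01-07 20:00, 2015-01-08 08:00

Spacing: 12, 12, 12, 12, 12 h — constant 12 h.
2015-01-07 08:00 + 12 h = 2015-01-07 20:00.
2015-01-07 20:00 + 12 h = 2015-01-08 08:00.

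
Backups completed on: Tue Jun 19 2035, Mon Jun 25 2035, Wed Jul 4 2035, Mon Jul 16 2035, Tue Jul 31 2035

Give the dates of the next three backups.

Gaps: 6, 9, 12, 15 days — each gap is 3 larger than the previous one.
Next gap: 18 days. Tue Jul 31 2035 + 18 days = Sat Aug 18 2035.
Next gap: 21 days. Sat Aug 18 2035 + 21 days = Sat Sep 8 2035.
Next gap: 24 days. Sat Sep 8 2035 + 24 days = Tue Oct 2 2035.

Sat Aug 18 2035, Sat Sep 8 2035, Tue Oct 2 2035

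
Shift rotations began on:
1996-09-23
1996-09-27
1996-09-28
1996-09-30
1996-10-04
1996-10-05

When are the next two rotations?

1996-10-07, 1996-10-11

The gap pattern 4, 1, 2, 4, 1 repeats every 3 events.
These are the Mondays, Fridays and Saturdays of each week.
Next Monday: 1996-10-07.
Next Friday: 1996-10-11.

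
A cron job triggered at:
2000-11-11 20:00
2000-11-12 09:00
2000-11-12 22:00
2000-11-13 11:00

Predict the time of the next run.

The interval is a steady 13 hours (13, 13, 13).
2000-11-13 11:00 + 13 h = 2000-11-14 00:00.

2000-11-14 00:00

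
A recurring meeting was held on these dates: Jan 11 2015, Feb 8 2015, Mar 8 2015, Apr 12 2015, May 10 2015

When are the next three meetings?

These are Sundays at 28- or 35-day spacing (28, 28, 35, 28).
The pattern: 2nd Sunday of the month.
June 2015 — 2nd Sunday is Jun 14 2015.
July 2015 — 2nd Sunday is Jul 12 2015.
August 2015 — 2nd Sunday is Aug 9 2015.

Jun 14 2015, Jul 12 2015, Aug 9 2015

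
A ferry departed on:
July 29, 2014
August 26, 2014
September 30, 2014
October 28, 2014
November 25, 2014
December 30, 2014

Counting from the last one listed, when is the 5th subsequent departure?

All Tuesdays; the gaps (28, 35, 28, 28, 35) vary with month length.
This is the last Tuesday of each month.
January 2015 ends with Tuesday January 27, 2015.
February 2015 ends with Tuesday February 24, 2015.
Last Tuesday of March 2015: March 31, 2015.
April 2015 ends with Tuesday April 28, 2015.
May 2015 ends with Tuesday May 26, 2015.

May 26, 2015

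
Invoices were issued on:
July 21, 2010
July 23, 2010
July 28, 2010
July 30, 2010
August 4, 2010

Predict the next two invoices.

Every event lands on a Wednesday or Friday (gaps cycle 2, 5, 2, 5).
So the schedule is: every Wednesday and Friday.
Next Friday: August 6, 2010.
Next Wednesday: August 11, 2010.

August 6, 2010; August 11, 2010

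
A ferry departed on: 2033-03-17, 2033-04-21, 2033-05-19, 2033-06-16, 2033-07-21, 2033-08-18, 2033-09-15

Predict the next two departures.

These are Thursdays at 28- or 35-day spacing (35, 28, 28, 35, 28, 28).
The pattern: 3rd Thursday of the month.
3rd Thursday of October 2033: 2033-10-20.
November 2033 — 3rd Thursday is 2033-11-17.

2033-10-20, 2033-11-17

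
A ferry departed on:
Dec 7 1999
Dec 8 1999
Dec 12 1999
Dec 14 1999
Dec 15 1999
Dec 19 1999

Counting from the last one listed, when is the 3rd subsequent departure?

The gap pattern 1, 4, 2, 1, 4 repeats every 3 events.
These are the Tuesdays, Wednesdays and Sundays of each week.
The following Tuesday is Dec 21 1999.
Next Wednesday: Dec 22 1999.
Next Sunday: Dec 26 1999.

Dec 26 1999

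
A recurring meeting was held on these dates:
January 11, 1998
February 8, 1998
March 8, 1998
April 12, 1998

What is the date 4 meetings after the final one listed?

August 9, 1998

All dates are Sundays, 28, 28, 35 days apart.
Specifically, the 2nd Sunday of each month.
2nd Sunday of May 1998: May 10, 1998.
2nd Sunday of June 1998: June 14, 1998.
July 1998 — 2nd Sunday is July 12, 1998.
August 1998 — 2nd Sunday is August 9, 1998.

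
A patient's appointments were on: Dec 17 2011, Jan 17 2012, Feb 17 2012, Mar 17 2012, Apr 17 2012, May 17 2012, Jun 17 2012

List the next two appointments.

Jul 17 2012, Aug 17 2012

The day-of-month is always 17 (31, 31, 29, 31, 30, 31 days between events).
So this recurs on the 17th of each month.
Next: July 2012 → Jul 17 2012.
August 2012: Aug 17 2012.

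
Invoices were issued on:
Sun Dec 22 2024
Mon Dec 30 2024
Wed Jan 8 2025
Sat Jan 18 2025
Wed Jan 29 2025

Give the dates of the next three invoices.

The spacing grows by 1 each time: 8, 9, 10, 11 days.
Next gap: 12 days. Wed Jan 29 2025 + 12 days = Mon Feb 10 2025.
Next gap: 13 days. Mon Feb 10 2025 + 13 days = Sun Feb 23 2025.
Next gap: 14 days. Sun Feb 23 2025 + 14 days = Sun Mar 9 2025.

Mon Feb 10 2025, Sun Feb 23 2025, Sun Mar 9 2025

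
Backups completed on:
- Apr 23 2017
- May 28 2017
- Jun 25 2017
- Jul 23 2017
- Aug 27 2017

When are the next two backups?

Sep 24 2017, Oct 22 2017

These are Sundays at 28- or 35-day spacing (35, 28, 28, 35).
The pattern: 4th Sunday of the month.
September 2017 — 4th Sunday is Sep 24 2017.
4th Sunday of October 2017: Oct 22 2017.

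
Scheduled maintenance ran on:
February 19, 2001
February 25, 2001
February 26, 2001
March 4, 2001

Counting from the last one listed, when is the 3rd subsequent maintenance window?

Gaps: 6, 1, 6 days — not constant, but cyclic with period 2.
The events fall on every Monday and Sunday.
Next Monday: March 5, 2001.
The following Sunday is March 11, 2001.
The following Monday is March 12, 2001.

March 12, 2001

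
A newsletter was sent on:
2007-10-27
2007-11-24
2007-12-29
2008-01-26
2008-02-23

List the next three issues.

2008-03-29, 2008-04-26, 2008-05-31

These are Saturdays with 28, 35, 28, 28-day gaps.
Each is the final Saturday of its month — 2007-12-29 is past the 28th, so '4th Saturday' doesn't fit.
Last Saturday of March 2008: 2008-03-29.
Last Saturday of April 2008: 2008-04-26.
Last Saturday of May 2008: 2008-05-31.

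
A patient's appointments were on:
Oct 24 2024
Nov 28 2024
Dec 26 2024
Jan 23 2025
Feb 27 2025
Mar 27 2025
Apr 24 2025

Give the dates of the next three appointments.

May 22 2025, Jun 26 2025, Jul 24 2025

Gaps: 35, 28, 28, 35, 28, 28 days — a mix of 28 and 35. Every date is a Thursday.
Each is the 4th Thursday of its month.
May 2025 — 4th Thursday is May 22 2025.
4th Thursday of June 2025: Jun 26 2025.
July 2025 — 4th Thursday is Jul 24 2025.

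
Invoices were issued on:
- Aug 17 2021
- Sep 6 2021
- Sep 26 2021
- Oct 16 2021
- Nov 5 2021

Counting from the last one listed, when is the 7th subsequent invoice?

Every event comes 20 days after the last (20, 20, 20, 20).
Nov 5 2021 + 20 days = Nov 25 2021.
Nov 25 2021 + 20 days = Dec 15 2021.
Dec 15 2021 + 20 days = Jan 4 2022.
Jan 4 2022 + 20 days = Jan 24 2022.
Jan 24 2022 + 20 days = Feb 13 2022.
Feb 13 2022 + 20 days = Mar 5 2022.
Mar 5 2022 + 20 days = Mar 25 2022.

Mar 25 2022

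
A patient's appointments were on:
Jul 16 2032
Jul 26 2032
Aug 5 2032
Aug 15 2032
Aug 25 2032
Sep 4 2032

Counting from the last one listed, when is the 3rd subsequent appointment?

Gaps between consecutive events: 10, 10, 10, 10, 10 days — a constant 10-day interval.
Sep 4 2032 + 10 days = Sep 14 2032.
Sep 14 2032 + 10 days = Sep 24 2032.
Sep 24 2032 + 10 days = Oct 4 2032.

Oct 4 2032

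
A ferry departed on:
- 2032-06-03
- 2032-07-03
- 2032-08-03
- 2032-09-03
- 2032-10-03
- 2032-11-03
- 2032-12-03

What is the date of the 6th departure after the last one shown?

Each date is the 3rd; the gaps (30, 31, 31, 30, 31, 30) track the month lengths.
The rule is the 3rd of each month.
January 2033: 2033-01-03.
Next: February 2033 → 2033-02-03.
Next: March 2033 → 2033-03-03.
April 2033: 2033-04-03.
Next: May 2033 → 2033-05-03.
June 2033: 2033-06-03.

2033-06-03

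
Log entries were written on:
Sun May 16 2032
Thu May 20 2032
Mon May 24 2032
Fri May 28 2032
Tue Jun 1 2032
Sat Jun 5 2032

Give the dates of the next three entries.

Wed Jun 9 2032, Sun Jun 13 2032, Thu Jun 17 2032

Gaps between consecutive events: 4, 4, 4, 4, 4 days — a constant 4-day interval.
Sat Jun 5 2032 + 4 days = Wed Jun 9 2032.
Wed Jun 9 2032 + 4 days = Sun Jun 13 2032.
Sun Jun 13 2032 + 4 days = Thu Jun 17 2032.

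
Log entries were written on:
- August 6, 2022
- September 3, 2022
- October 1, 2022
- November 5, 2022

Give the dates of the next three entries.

These are Saturdays at 28- or 35-day spacing (28, 28, 35).
The pattern: 1st Saturday of the month.
December 2022 — 1st Saturday is December 3, 2022.
1st Saturday of January 2023: January 7, 2023.
1st Saturday of February 2023: February 4, 2023.

December 3, 2022; January 7, 2023; February 4, 2023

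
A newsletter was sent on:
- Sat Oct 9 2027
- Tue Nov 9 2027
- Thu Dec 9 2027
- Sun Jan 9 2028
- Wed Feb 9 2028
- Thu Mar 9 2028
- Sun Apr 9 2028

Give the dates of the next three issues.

Tue May 9 2028, Fri Jun 9 2028, Sun Jul 9 2028

Gaps: 31, 30, 31, 31, 29, 31 days — not constant. Every event is on the 9th of the month.
Pattern: the 9th of each month.
May 2028: Tue May 9 2028.
Next: June 2028 → Fri Jun 9 2028.
July 2028: Sun Jul 9 2028.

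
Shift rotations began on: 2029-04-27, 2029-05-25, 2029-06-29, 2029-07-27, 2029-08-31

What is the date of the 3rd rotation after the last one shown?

2029-11-30

All Fridays; the gaps (28, 35, 28, 35) vary with month length.
This is the last Friday of each month.
September 2029 ends with Friday 2029-09-28.
October 2029 ends with Friday 2029-10-26.
Last Friday of November 2029: 2029-11-30.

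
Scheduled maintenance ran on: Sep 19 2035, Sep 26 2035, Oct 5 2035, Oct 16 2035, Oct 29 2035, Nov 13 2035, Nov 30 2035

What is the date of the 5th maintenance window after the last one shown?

Intervals are 7, 9, 11, 13, 15, 17 days — an arithmetic progression with common difference 2.
Next gap: 19 days. Nov 30 2035 + 19 days = Dec 19 2035.
Next gap: 21 days. Dec 19 2035 + 21 days = Jan 9 2036.
Next gap: 23 days. Jan 9 2036 + 23 days = Feb 1 2036.
Next gap: 25 days. Feb 1 2036 + 25 days = Feb 26 2036.
Next gap: 27 days. Feb 26 2036 + 27 days = Mar 24 2036.

Mar 24 2036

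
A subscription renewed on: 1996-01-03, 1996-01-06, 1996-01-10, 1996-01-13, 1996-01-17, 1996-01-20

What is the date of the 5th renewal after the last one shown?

The gap pattern 3, 4, 3, 4, 3 repeats every 2 events.
These are the Wednesdays and Saturdays of each week.
Next Wednesday: 1996-01-24.
The following Saturday is 1996-01-27.
Next Wednesday: 1996-01-31.
The following Saturday is 1996-02-03.
The following Wednesday is 1996-02-07.

1996-02-07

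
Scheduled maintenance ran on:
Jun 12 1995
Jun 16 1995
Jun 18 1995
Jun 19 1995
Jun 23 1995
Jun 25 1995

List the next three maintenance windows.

Jun 26 1995, Jun 30 1995, Jul 2 1995

The gap pattern 4, 2, 1, 4, 2 repeats every 3 events.
These are the Mondays, Fridays and Sundays of each week.
Next Monday: Jun 26 1995.
Next Friday: Jun 30 1995.
The following Sunday is Jul 2 1995.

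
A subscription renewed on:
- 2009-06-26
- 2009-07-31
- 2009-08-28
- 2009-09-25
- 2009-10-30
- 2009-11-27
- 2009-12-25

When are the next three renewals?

2010-01-29, 2010-02-26, 2010-03-26

Every date is a Friday; gaps 35, 28, 28, 35, 28, 28 days.
Each is the last Friday of its month (at least one falls on the 29th or later, ruling out '4th Friday').
Last Friday of January 2010: 2010-01-29.
February 2010 ends with Friday 2010-02-26.
Last Friday of March 2010: 2010-03-26.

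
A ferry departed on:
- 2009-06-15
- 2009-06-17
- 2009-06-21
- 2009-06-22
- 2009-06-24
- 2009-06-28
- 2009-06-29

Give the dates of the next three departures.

Gaps: 2, 4, 1, 2, 4, 1 days — not constant, but cyclic with period 3.
The events fall on every Monday, Wednesday and Sunday.
The following Wednesday is 2009-07-01.
The following Sunday is 2009-07-05.
The following Monday is 2009-07-06.

2009-07-01, 2009-07-05, 2009-07-06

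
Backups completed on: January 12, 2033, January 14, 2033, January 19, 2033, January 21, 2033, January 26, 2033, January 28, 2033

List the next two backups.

Gaps: 2, 5, 2, 5, 2 days — not constant, but cyclic with period 2.
The events fall on every Wednesday and Friday.
The following Wednesday is February 2, 2033.
Next Friday: February 4, 2033.

February 2, 2033; February 4, 2033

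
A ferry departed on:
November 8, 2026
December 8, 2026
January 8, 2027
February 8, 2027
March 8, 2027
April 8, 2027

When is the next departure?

May 8, 2027

The day-of-month is always 8 (30, 31, 31, 28, 31 days between events).
So this recurs on the 8th of each month.
Next: May 2027 → May 8, 2027.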